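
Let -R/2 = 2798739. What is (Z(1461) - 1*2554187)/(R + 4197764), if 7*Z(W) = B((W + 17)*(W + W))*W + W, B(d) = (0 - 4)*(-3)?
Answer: 8930158/4898999 ≈ 1.8229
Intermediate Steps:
R = -5597478 (R = -2*2798739 = -5597478)
B(d) = 12 (B(d) = -4*(-3) = 12)
Z(W) = 13*W/7 (Z(W) = (12*W + W)/7 = (13*W)/7 = 13*W/7)
(Z(1461) - 1*2554187)/(R + 4197764) = ((13/7)*1461 - 1*2554187)/(-5597478 + 4197764) = (18993/7 - 2554187)/(-1399714) = -17860316/7*(-1/1399714) = 8930158/4898999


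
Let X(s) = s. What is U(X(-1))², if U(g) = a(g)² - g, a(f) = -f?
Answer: 4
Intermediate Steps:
U(g) = g² - g (U(g) = (-g)² - g = g² - g)
U(X(-1))² = (-(-1 - 1))² = (-1*(-2))² = 2² = 4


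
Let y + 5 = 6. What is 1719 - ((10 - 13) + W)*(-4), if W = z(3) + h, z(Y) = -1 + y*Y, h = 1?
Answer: 1719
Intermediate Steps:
y = 1 (y = -5 + 6 = 1)
z(Y) = -1 + Y (z(Y) = -1 + 1*Y = -1 + Y)
W = 3 (W = (-1 + 3) + 1 = 2 + 1 = 3)
1719 - ((10 - 13) + W)*(-4) = 1719 - ((10 - 13) + 3)*(-4) = 1719 - (-3 + 3)*(-4) = 1719 - 0*(-4) = 1719 - 1*0 = 1719 + 0 = 1719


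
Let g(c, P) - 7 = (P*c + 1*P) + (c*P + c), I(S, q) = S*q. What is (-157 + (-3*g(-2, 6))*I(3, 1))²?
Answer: 1600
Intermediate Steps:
g(c, P) = 7 + P + c + 2*P*c (g(c, P) = 7 + ((P*c + 1*P) + (c*P + c)) = 7 + ((P*c + P) + (P*c + c)) = 7 + ((P + P*c) + (c + P*c)) = 7 + (P + c + 2*P*c) = 7 + P + c + 2*P*c)
(-157 + (-3*g(-2, 6))*I(3, 1))² = (-157 + (-3*(7 + 6 - 2 + 2*6*(-2)))*(3*1))² = (-157 - 3*(7 + 6 - 2 - 24)*3)² = (-157 - 3*(-13)*3)² = (-157 + 39*3)² = (-157 + 117)² = (-40)² = 1600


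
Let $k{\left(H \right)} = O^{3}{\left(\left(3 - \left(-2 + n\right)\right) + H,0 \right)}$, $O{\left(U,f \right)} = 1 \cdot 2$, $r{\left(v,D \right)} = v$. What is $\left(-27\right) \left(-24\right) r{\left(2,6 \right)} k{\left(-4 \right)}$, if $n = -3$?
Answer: $10368$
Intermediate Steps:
$O{\left(U,f \right)} = 2$
$k{\left(H \right)} = 8$ ($k{\left(H \right)} = 2^{3} = 8$)
$\left(-27\right) \left(-24\right) r{\left(2,6 \right)} k{\left(-4 \right)} = \left(-27\right) \left(-24\right) 2 \cdot 8 = 648 \cdot 2 \cdot 8 = 1296 \cdot 8 = 10368$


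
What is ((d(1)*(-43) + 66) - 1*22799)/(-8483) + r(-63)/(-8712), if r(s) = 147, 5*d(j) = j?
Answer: 328129697/123173160 ≈ 2.6640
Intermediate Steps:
d(j) = j/5
((d(1)*(-43) + 66) - 1*22799)/(-8483) + r(-63)/(-8712) = ((((⅕)*1)*(-43) + 66) - 1*22799)/(-8483) + 147/(-8712) = (((⅕)*(-43) + 66) - 22799)*(-1/8483) + 147*(-1/8712) = ((-43/5 + 66) - 22799)*(-1/8483) - 49/2904 = (287/5 - 22799)*(-1/8483) - 49/2904 = -113708/5*(-1/8483) - 49/2904 = 113708/42415 - 49/2904 = 328129697/123173160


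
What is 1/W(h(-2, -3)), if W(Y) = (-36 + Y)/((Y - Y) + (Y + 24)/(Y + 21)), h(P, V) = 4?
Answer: -7/200 ≈ -0.035000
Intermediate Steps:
W(Y) = (-36 + Y)*(21 + Y)/(24 + Y) (W(Y) = (-36 + Y)/(0 + (24 + Y)/(21 + Y)) = (-36 + Y)/(((24 + Y)/(21 + Y))) = (-36 + Y)*((21 + Y)/(24 + Y)) = (-36 + Y)*(21 + Y)/(24 + Y))
1/W(h(-2, -3)) = 1/((-756 + 4² - 15*4)/(24 + 4)) = 1/((-756 + 16 - 60)/28) = 1/((1/28)*(-800)) = 1/(-200/7) = -7/200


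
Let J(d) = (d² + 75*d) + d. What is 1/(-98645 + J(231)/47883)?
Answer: -1451/143131746 ≈ -1.0138e-5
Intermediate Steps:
J(d) = d² + 76*d
1/(-98645 + J(231)/47883) = 1/(-98645 + (231*(76 + 231))/47883) = 1/(-98645 + (231*307)*(1/47883)) = 1/(-98645 + 70917*(1/47883)) = 1/(-98645 + 2149/1451) = 1/(-143131746/1451) = -1451/143131746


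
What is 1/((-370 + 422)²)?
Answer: 1/2704 ≈ 0.00036982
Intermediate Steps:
1/((-370 + 422)²) = 1/(52²) = 1/2704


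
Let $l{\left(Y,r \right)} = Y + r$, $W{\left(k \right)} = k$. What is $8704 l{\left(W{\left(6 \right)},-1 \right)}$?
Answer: $43520$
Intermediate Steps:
$8704 l{\left(W{\left(6 \right)},-1 \right)} = 8704 \left(6 - 1\right) = 8704 \cdot 5 = 43520$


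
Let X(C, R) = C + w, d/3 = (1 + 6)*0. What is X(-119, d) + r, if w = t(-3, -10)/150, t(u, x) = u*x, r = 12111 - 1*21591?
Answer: -47994/5 ≈ -9598.8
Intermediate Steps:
r = -9480 (r = 12111 - 21591 = -9480)
d = 0 (d = 3*((1 + 6)*0) = 3*(7*0) = 3*0 = 0)
w = ⅕ (w = -3*(-10)/150 = 30*(1/150) = ⅕ ≈ 0.20000)
X(C, R) = ⅕ + C (X(C, R) = C + ⅕ = ⅕ + C)
X(-119, d) + r = (⅕ - 119) - 9480 = -594/5 - 9480 = -47994/5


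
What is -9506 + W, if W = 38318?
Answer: 28812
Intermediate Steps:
-9506 + W = -9506 + 38318 = 28812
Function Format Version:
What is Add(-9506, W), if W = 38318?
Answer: 28812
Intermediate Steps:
Add(-9506, W) = Add(-9506, 38318) = 28812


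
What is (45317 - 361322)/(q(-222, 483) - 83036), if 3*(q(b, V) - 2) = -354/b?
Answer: 7015311/1843343 ≈ 3.8058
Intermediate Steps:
q(b, V) = 2 - 118/b (q(b, V) = 2 + (-354/b)/3 = 2 - 118/b)
(45317 - 361322)/(q(-222, 483) - 83036) = (45317 - 361322)/((2 - 118/(-222)) - 83036) = -316005/((2 - 118*(-1/222)) - 83036) = -316005/((2 + 59/111) - 83036) = -316005/(281/111 - 83036) = -316005/(-9216715/111) = -316005*(-111/9216715) = 7015311/1843343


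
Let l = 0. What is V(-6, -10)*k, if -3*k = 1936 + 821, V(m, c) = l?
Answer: 0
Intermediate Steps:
V(m, c) = 0
k = -919 (k = -(1936 + 821)/3 = -⅓*2757 = -919)
V(-6, -10)*k = 0*(-919) = 0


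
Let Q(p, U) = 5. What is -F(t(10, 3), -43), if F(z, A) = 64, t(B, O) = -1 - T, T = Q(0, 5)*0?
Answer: -64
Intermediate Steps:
T = 0 (T = 5*0 = 0)
t(B, O) = -1 (t(B, O) = -1 - 1*0 = -1 + 0 = -1)
-F(t(10, 3), -43) = -1*64 = -64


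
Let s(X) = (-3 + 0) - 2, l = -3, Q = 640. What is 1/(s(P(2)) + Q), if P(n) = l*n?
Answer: 1/635 ≈ 0.0015748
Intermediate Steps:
P(n) = -3*n
s(X) = -5 (s(X) = -3 - 2 = -5)
1/(s(P(2)) + Q) = 1/(-5 + 640) = 1/635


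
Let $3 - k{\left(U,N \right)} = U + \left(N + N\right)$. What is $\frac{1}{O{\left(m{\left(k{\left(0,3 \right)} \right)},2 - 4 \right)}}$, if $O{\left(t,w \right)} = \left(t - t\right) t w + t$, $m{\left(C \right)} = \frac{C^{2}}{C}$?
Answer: $- \frac{1}{3} \approx -0.33333$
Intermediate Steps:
$k{\left(U,N \right)} = 3 - U - 2 N$ ($k{\left(U,N \right)} = 3 - \left(U + \left(N + N\right)\right) = 3 - \left(U + 2 N\right) = 3 - U - 2 N$)
$m{\left(C \right)} = C$
$O{\left(t,w \right)} = t$ ($O{\left(t,w \right)} = 0 t w + t = 0 w + t = 0 + t = t$)
$\frac{1}{O{\left(m{\left(k{\left(0,3 \right)} \right)},2 - 4 \right)}} = \frac{1}{3 - 0 - 6} = \frac{1}{3 + 0 - 6} = \frac{1}{-3} = - \frac{1}{3}$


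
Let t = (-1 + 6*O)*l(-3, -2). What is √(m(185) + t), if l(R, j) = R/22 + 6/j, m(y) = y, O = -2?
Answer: √109274/22 ≈ 15.026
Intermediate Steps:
l(R, j) = 6/j + R/22 (l(R, j) = R*(1/22) + 6/j = R/22 + 6/j = 6/j + R/22)
t = 897/22 (t = (-1 + 6*(-2))*(6/(-2) + (1/22)*(-3)) = (-1 - 12)*(6*(-½) - 3/22) = -13*(-3 - 3/22) = -13*(-69/22) = 897/22 ≈ 40.773)
√(m(185) + t) = √(185 + 897/22) = √(4967/22) = √109274/22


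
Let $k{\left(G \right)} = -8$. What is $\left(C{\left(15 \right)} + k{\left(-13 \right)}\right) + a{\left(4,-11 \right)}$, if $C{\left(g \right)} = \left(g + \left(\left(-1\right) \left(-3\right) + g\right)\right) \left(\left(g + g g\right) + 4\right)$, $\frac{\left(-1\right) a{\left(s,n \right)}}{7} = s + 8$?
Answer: $7960$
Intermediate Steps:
$a{\left(s,n \right)} = -56 - 7 s$ ($a{\left(s,n \right)} = - 7 \left(s + 8\right) = - 7 \left(8 + s\right) = -56 - 7 s$)
$C{\left(g \right)} = \left(3 + 2 g\right) \left(4 + g + g^{2}\right)$ ($C{\left(g \right)} = \left(g + \left(3 + g\right)\right) \left(\left(g + g^{2}\right) + 4\right) = \left(3 + 2 g\right) \left(4 + g + g^{2}\right)$)
$\left(C{\left(15 \right)} + k{\left(-13 \right)}\right) + a{\left(4,-11 \right)} = \left(\left(12 + 2 \cdot 15^{3} + 5 \cdot 15^{2} + 11 \cdot 15\right) - 8\right) - 84 = \left(\left(12 + 2 \cdot 3375 + 5 \cdot 225 + 165\right) - 8\right) - 84 = \left(\left(12 + 6750 + 1125 + 165\right) - 8\right) - 84 = \left(8052 - 8\right) - 84 = 8044 - 84 = 7960$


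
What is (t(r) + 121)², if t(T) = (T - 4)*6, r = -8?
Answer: 2401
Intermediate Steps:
t(T) = -24 + 6*T (t(T) = (-4 + T)*6 = -24 + 6*T)
(t(r) + 121)² = ((-24 + 6*(-8)) + 121)² = ((-24 - 48) + 121)² = (-72 + 121)² = 49² = 2401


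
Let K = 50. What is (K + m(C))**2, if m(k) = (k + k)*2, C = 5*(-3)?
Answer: 100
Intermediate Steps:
C = -15
m(k) = 4*k (m(k) = (2*k)*2 = 4*k)
(K + m(C))**2 = (50 + 4*(-15))**2 = (50 - 60)**2 = (-10)**2 = 100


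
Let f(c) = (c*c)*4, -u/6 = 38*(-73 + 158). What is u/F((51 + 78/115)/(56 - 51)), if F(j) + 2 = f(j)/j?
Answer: -5571750/11311 ≈ -492.60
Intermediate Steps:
u = -19380 (u = -228*(-73 + 158) = -228*85 = -6*3230 = -19380)
f(c) = 4*c² (f(c) = c²*4 = 4*c²)
F(j) = -2 + 4*j (F(j) = -2 + (4*j²)/j = -2 + 4*j)
u/F((51 + 78/115)/(56 - 51)) = -19380/(-2 + 4*((51 + 78/115)/(56 - 51))) = -19380/(-2 + 4*((51 + 78*(1/115))/5)) = -19380/(-2 + 4*((51 + 78/115)*(⅕))) = -19380/(-2 + 4*((5943/115)*(⅕))) = -19380/(-2 + 4*(5943/575)) = -19380/(-2 + 23772/575) = -19380/22622/575 = -19380*575/22622 = -5571750/11311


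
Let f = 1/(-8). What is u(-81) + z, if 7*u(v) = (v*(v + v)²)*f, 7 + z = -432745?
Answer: -5527087/14 ≈ -3.9479e+5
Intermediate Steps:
f = -⅛ ≈ -0.12500
z = -432752 (z = -7 - 432745 = -432752)
u(v) = -v³/14 (u(v) = ((v*(v + v)²)*(-⅛))/7 = ((v*(2*v)²)*(-⅛))/7 = ((v*(4*v²))*(-⅛))/7 = ((4*v³)*(-⅛))/7 = (-v³/2)/7 = -v³/14)
u(-81) + z = -1/14*(-81)³ - 432752 = -1/14*(-531441) - 432752 = 531441/14 - 432752 = -5527087/14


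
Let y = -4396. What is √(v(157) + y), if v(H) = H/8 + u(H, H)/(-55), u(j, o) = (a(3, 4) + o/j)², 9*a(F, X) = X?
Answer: I*√17157289270/1980 ≈ 66.154*I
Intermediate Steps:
a(F, X) = X/9
u(j, o) = (4/9 + o/j)² (u(j, o) = ((⅑)*4 + o/j)² = (4/9 + o/j)²)
v(H) = -169/4455 + H/8 (v(H) = H/8 + ((4*H + 9*H)²/(81*H²))/(-55) = H*(⅛) + ((13*H)²/(81*H²))*(-1/55) = H/8 + ((169*H²)/(81*H²))*(-1/55) = H/8 + (169/81)*(-1/55) = H/8 - 169/4455 = -169/4455 + H/8)
√(v(157) + y) = √((-169/4455 + (⅛)*157) - 4396) = √((-169/4455 + 157/8) - 4396) = √(698083/35640 - 4396) = √(-155975357/35640) = I*√17157289270/1980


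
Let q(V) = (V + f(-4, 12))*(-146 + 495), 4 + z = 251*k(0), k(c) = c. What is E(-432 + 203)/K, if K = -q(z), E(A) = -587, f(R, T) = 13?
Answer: 587/3141 ≈ 0.18688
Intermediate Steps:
z = -4 (z = -4 + 251*0 = -4 + 0 = -4)
q(V) = 4537 + 349*V (q(V) = (V + 13)*(-146 + 495) = (13 + V)*349 = 4537 + 349*V)
K = -3141 (K = -(4537 + 349*(-4)) = -(4537 - 1396) = -1*3141 = -3141)
E(-432 + 203)/K = -587/(-3141) = -587*(-1/3141) = 587/3141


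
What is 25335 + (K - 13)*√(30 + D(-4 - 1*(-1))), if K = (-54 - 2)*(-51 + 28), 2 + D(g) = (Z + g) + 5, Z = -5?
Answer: 31710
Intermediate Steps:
D(g) = -2 + g (D(g) = -2 + ((-5 + g) + 5) = -2 + g)
K = 1288 (K = -56*(-23) = 1288)
25335 + (K - 13)*√(30 + D(-4 - 1*(-1))) = 25335 + (1288 - 13)*√(30 + (-2 + (-4 - 1*(-1)))) = 25335 + 1275*√(30 + (-2 + (-4 + 1))) = 25335 + 1275*√(30 + (-2 - 3)) = 25335 + 1275*√(30 - 5) = 25335 + 1275*√25 = 25335 + 1275*5 = 25335 + 6375 = 31710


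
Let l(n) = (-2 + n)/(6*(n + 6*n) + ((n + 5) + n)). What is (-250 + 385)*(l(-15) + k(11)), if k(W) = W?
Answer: 194994/131 ≈ 1488.5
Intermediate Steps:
l(n) = (-2 + n)/(5 + 44*n) (l(n) = (-2 + n)/(6*(7*n) + ((5 + n) + n)) = (-2 + n)/(42*n + (5 + 2*n)) = (-2 + n)/(5 + 44*n))
(-250 + 385)*(l(-15) + k(11)) = (-250 + 385)*((-2 - 15)/(5 + 44*(-15)) + 11) = 135*(-17/(5 - 660) + 11) = 135*(-17/(-655) + 11) = 135*(-1/655*(-17) + 11) = 135*(17/655 + 11) = 135*(7222/655) = 194994/131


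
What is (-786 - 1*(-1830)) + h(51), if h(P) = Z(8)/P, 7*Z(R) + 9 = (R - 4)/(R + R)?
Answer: 212971/204 ≈ 1044.0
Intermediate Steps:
Z(R) = -9/7 + (-4 + R)/(14*R) (Z(R) = -9/7 + ((R - 4)/(R + R))/7 = -9/7 + ((-4 + R)/((2*R)))/7 = -9/7 + ((-4 + R)*(1/(2*R)))/7 = -9/7 + ((-4 + R)/(2*R))/7 = -9/7 + (-4 + R)/(14*R))
h(P) = -5/(4*P) (h(P) = ((1/14)*(-4 - 17*8)/8)/P = ((1/14)*(1/8)*(-4 - 136))/P = ((1/14)*(1/8)*(-140))/P = -5/(4*P))
(-786 - 1*(-1830)) + h(51) = (-786 - 1*(-1830)) - 5/4/51 = (-786 + 1830) - 5/4*1/51 = 1044 - 5/204 = 212971/204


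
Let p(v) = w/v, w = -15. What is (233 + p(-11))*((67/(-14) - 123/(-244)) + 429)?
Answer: 935065091/9394 ≈ 99539.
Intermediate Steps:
p(v) = -15/v
(233 + p(-11))*((67/(-14) - 123/(-244)) + 429) = (233 - 15/(-11))*((67/(-14) - 123/(-244)) + 429) = (233 - 15*(-1/11))*((67*(-1/14) - 123*(-1/244)) + 429) = (233 + 15/11)*((-67/14 + 123/244) + 429) = 2578*(-7313/1708 + 429)/11 = (2578/11)*(725419/1708) = 935065091/9394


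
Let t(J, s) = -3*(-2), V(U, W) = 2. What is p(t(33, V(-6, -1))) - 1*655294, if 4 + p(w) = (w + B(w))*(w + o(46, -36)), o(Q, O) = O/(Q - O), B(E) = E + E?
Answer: -26863114/41 ≈ -6.5520e+5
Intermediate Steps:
B(E) = 2*E
t(J, s) = 6
p(w) = -4 + 3*w*(-18/41 + w) (p(w) = -4 + (w + 2*w)*(w - 1*(-36)/(-36 - 1*46)) = -4 + (3*w)*(w - 1*(-36)/(-36 - 46)) = -4 + (3*w)*(w - 1*(-36)/(-82)) = -4 + (3*w)*(w - 1*(-36)*(-1/82)) = -4 + (3*w)*(w - 18/41) = -4 + (3*w)*(-18/41 + w) = -4 + 3*w*(-18/41 + w))
p(t(33, V(-6, -1))) - 1*655294 = (-4 + 3*6² - 54/41*6) - 1*655294 = (-4 + 3*36 - 324/41) - 655294 = (-4 + 108 - 324/41) - 655294 = 3940/41 - 655294 = -26863114/41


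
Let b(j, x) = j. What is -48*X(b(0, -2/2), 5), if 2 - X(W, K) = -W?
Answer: -96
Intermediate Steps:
X(W, K) = 2 + W (X(W, K) = 2 - (-1)*W = 2 + W)
-48*X(b(0, -2/2), 5) = -48*(2 + 0) = -48*2 = -96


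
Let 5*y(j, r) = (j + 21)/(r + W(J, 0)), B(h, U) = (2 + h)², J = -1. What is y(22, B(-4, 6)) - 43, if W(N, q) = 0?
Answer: -817/20 ≈ -40.850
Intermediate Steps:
y(j, r) = (21 + j)/(5*r) (y(j, r) = ((j + 21)/(r + 0))/5 = ((21 + j)/r)/5 = (21 + j)/(5*r))
y(22, B(-4, 6)) - 43 = (21 + 22)/(5*((2 - 4)²)) - 43 = (⅕)*43/(-2)² - 43 = (⅕)*43/4 - 43 = (⅕)*(¼)*43 - 43 = 43/20 - 43 = -817/20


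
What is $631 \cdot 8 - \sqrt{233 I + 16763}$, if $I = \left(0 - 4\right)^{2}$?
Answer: $5048 - \sqrt{20491} \approx 4904.9$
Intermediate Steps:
$I = 16$ ($I = \left(-4\right)^{2} = 16$)
$631 \cdot 8 - \sqrt{233 I + 16763} = 631 \cdot 8 - \sqrt{233 \cdot 16 + 16763} = 5048 - \sqrt{3728 + 16763} = 5048 - \sqrt{20491}$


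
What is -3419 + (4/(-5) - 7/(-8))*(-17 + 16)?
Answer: -136763/40 ≈ -3419.1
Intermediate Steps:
-3419 + (4/(-5) - 7/(-8))*(-17 + 16) = -3419 + (4*(-⅕) - 7*(-⅛))*(-1) = -3419 + (-⅘ + 7/8)*(-1) = -3419 + (3/40)*(-1) = -3419 - 3/40 = -136763/40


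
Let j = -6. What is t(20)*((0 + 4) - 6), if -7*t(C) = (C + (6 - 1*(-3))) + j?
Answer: 46/7 ≈ 6.5714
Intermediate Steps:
t(C) = -3/7 - C/7 (t(C) = -((C + (6 - 1*(-3))) - 6)/7 = -((C + (6 + 3)) - 6)/7 = -((C + 9) - 6)/7 = -((9 + C) - 6)/7 = -(3 + C)/7 = -3/7 - C/7)
t(20)*((0 + 4) - 6) = (-3/7 - 1/7*20)*((0 + 4) - 6) = (-3/7 - 20/7)*(4 - 6) = -23/7*(-2) = 46/7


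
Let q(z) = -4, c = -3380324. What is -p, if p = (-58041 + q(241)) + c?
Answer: 3438369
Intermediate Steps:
p = -3438369 (p = (-58041 - 4) - 3380324 = -58045 - 3380324 = -3438369)
-p = -1*(-3438369) = 3438369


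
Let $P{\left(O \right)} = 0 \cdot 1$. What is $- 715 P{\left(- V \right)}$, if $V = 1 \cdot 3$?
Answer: $0$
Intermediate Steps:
$V = 3$
$P{\left(O \right)} = 0$
$- 715 P{\left(- V \right)} = \left(-715\right) 0 = 0$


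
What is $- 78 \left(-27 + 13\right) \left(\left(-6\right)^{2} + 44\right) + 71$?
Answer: $87431$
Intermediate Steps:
$- 78 \left(-27 + 13\right) \left(\left(-6\right)^{2} + 44\right) + 71 = - 78 \left(- 14 \left(36 + 44\right)\right) + 71 = - 78 \left(\left(-14\right) 80\right) + 71 = \left(-78\right) \left(-1120\right) + 71 = 87360 + 71 = 87431$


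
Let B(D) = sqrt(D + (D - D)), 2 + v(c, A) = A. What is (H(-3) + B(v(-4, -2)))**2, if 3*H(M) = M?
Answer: (1 - 2*I)**2 ≈ -3.0 - 4.0*I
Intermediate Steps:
v(c, A) = -2 + A
H(M) = M/3
B(D) = sqrt(D) (B(D) = sqrt(D + 0) = sqrt(D))
(H(-3) + B(v(-4, -2)))**2 = ((1/3)*(-3) + sqrt(-2 - 2))**2 = (-1 + sqrt(-4))**2 = (-1 + 2*I)**2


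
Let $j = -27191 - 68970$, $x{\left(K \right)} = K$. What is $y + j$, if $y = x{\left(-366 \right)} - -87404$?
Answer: $-9123$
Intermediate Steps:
$j = -96161$
$y = 87038$ ($y = -366 - -87404 = -366 + 87404 = 87038$)
$y + j = 87038 - 96161 = -9123$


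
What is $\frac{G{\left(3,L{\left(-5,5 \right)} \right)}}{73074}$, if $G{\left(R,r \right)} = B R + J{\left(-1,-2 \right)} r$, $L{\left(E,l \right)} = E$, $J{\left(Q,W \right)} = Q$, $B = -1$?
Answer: $\frac{1}{36537} \approx 2.737 \cdot 10^{-5}$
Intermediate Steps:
$G{\left(R,r \right)} = - R - r$
$\frac{G{\left(3,L{\left(-5,5 \right)} \right)}}{73074} = \frac{\left(-1\right) 3 - -5}{73074} = \left(-3 + 5\right) \frac{1}{73074} = 2 \cdot \frac{1}{73074} = \frac{1}{36537}$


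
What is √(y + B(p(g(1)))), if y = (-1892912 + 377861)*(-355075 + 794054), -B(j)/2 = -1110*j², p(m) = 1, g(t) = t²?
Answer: I*√665075570709 ≈ 8.1552e+5*I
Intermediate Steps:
B(j) = 2220*j² (B(j) = -(-2220)*j² = 2220*j²)
y = -665075572929 (y = -1515051*438979 = -665075572929)
√(y + B(p(g(1)))) = √(-665075572929 + 2220*1²) = √(-665075572929 + 2220*1) = √(-665075572929 + 2220) = √(-665075570709) = I*√665075570709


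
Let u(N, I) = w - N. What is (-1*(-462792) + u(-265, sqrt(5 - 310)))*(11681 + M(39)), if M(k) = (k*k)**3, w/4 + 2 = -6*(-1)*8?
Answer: 1630031789707522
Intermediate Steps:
w = 184 (w = -8 + 4*(-6*(-1)*8) = -8 + 4*(6*8) = -8 + 4*48 = -8 + 192 = 184)
u(N, I) = 184 - N
M(k) = k**6 (M(k) = (k**2)**3 = k**6)
(-1*(-462792) + u(-265, sqrt(5 - 310)))*(11681 + M(39)) = (-1*(-462792) + (184 - 1*(-265)))*(11681 + 39**6) = (462792 + (184 + 265))*(11681 + 3518743761) = (462792 + 449)*3518755442 = 463241*3518755442 = 1630031789707522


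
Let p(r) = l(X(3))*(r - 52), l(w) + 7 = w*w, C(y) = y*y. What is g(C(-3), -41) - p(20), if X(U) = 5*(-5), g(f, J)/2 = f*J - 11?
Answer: 19016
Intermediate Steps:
C(y) = y²
g(f, J) = -22 + 2*J*f (g(f, J) = 2*(f*J - 11) = 2*(J*f - 11) = 2*(-11 + J*f) = -22 + 2*J*f)
X(U) = -25
l(w) = -7 + w² (l(w) = -7 + w*w = -7 + w²)
p(r) = -32136 + 618*r (p(r) = (-7 + (-25)²)*(r - 52) = (-7 + 625)*(-52 + r) = 618*(-52 + r) = -32136 + 618*r)
g(C(-3), -41) - p(20) = (-22 + 2*(-41)*(-3)²) - (-32136 + 618*20) = (-22 + 2*(-41)*9) - (-32136 + 12360) = (-22 - 738) - 1*(-19776) = -760 + 19776 = 19016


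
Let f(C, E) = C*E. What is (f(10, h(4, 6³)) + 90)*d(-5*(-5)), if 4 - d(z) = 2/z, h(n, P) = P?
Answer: 8820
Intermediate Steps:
d(z) = 4 - 2/z
(f(10, h(4, 6³)) + 90)*d(-5*(-5)) = (10*6³ + 90)*(4 - 2/((-5*(-5)))) = (10*216 + 90)*(4 - 2/25) = (2160 + 90)*(4 - 2*1/25) = 2250*(4 - 2/25) = 2250*(98/25) = 8820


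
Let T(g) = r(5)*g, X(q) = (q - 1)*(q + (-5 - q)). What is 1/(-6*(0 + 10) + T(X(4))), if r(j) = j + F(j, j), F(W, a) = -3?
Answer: -1/90 ≈ -0.011111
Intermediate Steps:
X(q) = 5 - 5*q (X(q) = (-1 + q)*(-5) = 5 - 5*q)
r(j) = -3 + j (r(j) = j - 3 = -3 + j)
T(g) = 2*g (T(g) = (-3 + 5)*g = 2*g)
1/(-6*(0 + 10) + T(X(4))) = 1/(-6*(0 + 10) + 2*(5 - 5*4)) = 1/(-6*10 + 2*(5 - 20)) = 1/(-60 + 2*(-15)) = 1/(-60 - 30) = 1/(-90) = -1/90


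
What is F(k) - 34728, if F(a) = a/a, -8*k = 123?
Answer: -34727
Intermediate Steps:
k = -123/8 (k = -⅛*123 = -123/8 ≈ -15.375)
F(a) = 1
F(k) - 34728 = 1 - 34728 = -34727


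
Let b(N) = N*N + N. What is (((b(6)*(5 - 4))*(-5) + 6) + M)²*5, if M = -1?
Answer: 210125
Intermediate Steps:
b(N) = N + N² (b(N) = N² + N = N + N²)
(((b(6)*(5 - 4))*(-5) + 6) + M)²*5 = ((((6*(1 + 6))*(5 - 4))*(-5) + 6) - 1)²*5 = ((((6*7)*1)*(-5) + 6) - 1)²*5 = (((42*1)*(-5) + 6) - 1)²*5 = ((42*(-5) + 6) - 1)²*5 = ((-210 + 6) - 1)²*5 = (-204 - 1)²*5 = (-205)²*5 = 42025*5 = 210125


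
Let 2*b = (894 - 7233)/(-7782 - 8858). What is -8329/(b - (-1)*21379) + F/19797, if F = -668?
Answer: -5962794647252/14085554789823 ≈ -0.42333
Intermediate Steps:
b = 6339/33280 (b = ((894 - 7233)/(-7782 - 8858))/2 = (-6339/(-16640))/2 = (-6339*(-1/16640))/2 = (½)*(6339/16640) = 6339/33280 ≈ 0.19047)
-8329/(b - (-1)*21379) + F/19797 = -8329/(6339/33280 - (-1)*21379) - 668/19797 = -8329/(6339/33280 - 1*(-21379)) - 668*1/19797 = -8329/(6339/33280 + 21379) - 668/19797 = -8329/711499459/33280 - 668/19797 = -8329*33280/711499459 - 668/19797 = -277189120/711499459 - 668/19797 = -5962794647252/14085554789823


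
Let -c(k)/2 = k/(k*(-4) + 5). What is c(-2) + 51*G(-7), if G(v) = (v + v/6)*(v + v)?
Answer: 75807/13 ≈ 5831.3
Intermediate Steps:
G(v) = 7*v²/3 (G(v) = (v + v*(⅙))*(2*v) = (v + v/6)*(2*v) = (7*v/6)*(2*v) = 7*v²/3)
c(k) = -2*k/(5 - 4*k) (c(k) = -2*k/(k*(-4) + 5) = -2*k/(-4*k + 5) = -2*k/(5 - 4*k))
c(-2) + 51*G(-7) = 2*(-2)/(-5 + 4*(-2)) + 51*((7/3)*(-7)²) = 2*(-2)/(-5 - 8) + 51*((7/3)*49) = 2*(-2)/(-13) + 51*(343/3) = 2*(-2)*(-1/13) + 5831 = 4/13 + 5831 = 75807/13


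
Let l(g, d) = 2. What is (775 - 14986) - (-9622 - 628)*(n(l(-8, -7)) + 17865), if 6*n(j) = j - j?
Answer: 183102039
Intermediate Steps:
n(j) = 0 (n(j) = (j - j)/6 = (⅙)*0 = 0)
(775 - 14986) - (-9622 - 628)*(n(l(-8, -7)) + 17865) = (775 - 14986) - (-9622 - 628)*(0 + 17865) = -14211 - (-10250)*17865 = -14211 - 1*(-183116250) = -14211 + 183116250 = 183102039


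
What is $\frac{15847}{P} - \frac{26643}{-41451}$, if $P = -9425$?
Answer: $- \frac{10404198}{10017325} \approx -1.0386$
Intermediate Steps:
$\frac{15847}{P} - \frac{26643}{-41451} = \frac{15847}{-9425} - \frac{26643}{-41451} = 15847 \left(- \frac{1}{9425}\right) - - \frac{8881}{13817} = - \frac{1219}{725} + \frac{8881}{13817} = - \frac{10404198}{10017325}$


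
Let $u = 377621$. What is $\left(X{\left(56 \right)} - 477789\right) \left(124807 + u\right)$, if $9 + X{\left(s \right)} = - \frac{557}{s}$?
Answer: $- \frac{3360897272715}{14} \approx -2.4006 \cdot 10^{11}$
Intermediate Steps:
$X{\left(s \right)} = -9 - \frac{557}{s}$
$\left(X{\left(56 \right)} - 477789\right) \left(124807 + u\right) = \left(\left(-9 - \frac{557}{56}\right) - 477789\right) \left(124807 + 377621\right) = \left(\left(-9 - \frac{557}{56}\right) - 477789\right) 502428 = \left(- \frac{1061}{56} - 477789\right) 502428 = \left(- \frac{26757245}{56}\right) 502428 = - \frac{3360897272715}{14}$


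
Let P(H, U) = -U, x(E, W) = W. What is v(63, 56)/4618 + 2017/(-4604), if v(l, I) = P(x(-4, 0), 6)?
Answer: -4671065/10630636 ≈ -0.43940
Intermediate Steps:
v(l, I) = -6 (v(l, I) = -1*6 = -6)
v(63, 56)/4618 + 2017/(-4604) = -6/4618 + 2017/(-4604) = -6*1/4618 + 2017*(-1/4604) = -3/2309 - 2017/4604 = -4671065/10630636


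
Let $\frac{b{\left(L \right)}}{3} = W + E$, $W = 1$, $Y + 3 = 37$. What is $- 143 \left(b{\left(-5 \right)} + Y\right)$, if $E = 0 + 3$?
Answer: $-6578$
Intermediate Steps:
$Y = 34$ ($Y = -3 + 37 = 34$)
$E = 3$
$b{\left(L \right)} = 12$ ($b{\left(L \right)} = 3 \left(1 + 3\right) = 3 \cdot 4 = 12$)
$- 143 \left(b{\left(-5 \right)} + Y\right) = - 143 \left(12 + 34\right) = \left(-143\right) 46 = -6578$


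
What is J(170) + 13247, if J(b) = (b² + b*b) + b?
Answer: 71217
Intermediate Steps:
J(b) = b + 2*b² (J(b) = (b² + b²) + b = 2*b² + b = b + 2*b²)
J(170) + 13247 = 170*(1 + 2*170) + 13247 = 170*(1 + 340) + 13247 = 170*341 + 13247 = 57970 + 13247 = 71217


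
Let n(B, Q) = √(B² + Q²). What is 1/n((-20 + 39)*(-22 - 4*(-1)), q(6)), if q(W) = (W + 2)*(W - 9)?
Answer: √3265/19590 ≈ 0.0029168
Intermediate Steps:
q(W) = (-9 + W)*(2 + W) (q(W) = (2 + W)*(-9 + W) = (-9 + W)*(2 + W))
1/n((-20 + 39)*(-22 - 4*(-1)), q(6)) = 1/(√(((-20 + 39)*(-22 - 4*(-1)))² + (-18 + 6² - 7*6)²)) = 1/(√((19*(-22 + 4))² + (-18 + 36 - 42)²)) = 1/(√((19*(-18))² + (-24)²)) = 1/(√((-342)² + 576)) = 1/(√(116964 + 576)) = 1/(√117540) = 1/(6*√3265) = √3265/19590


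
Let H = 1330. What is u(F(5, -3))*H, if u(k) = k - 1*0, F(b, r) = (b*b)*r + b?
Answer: -93100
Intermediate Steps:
F(b, r) = b + r*b² (F(b, r) = b²*r + b = r*b² + b = b + r*b²)
u(k) = k (u(k) = k + 0 = k)
u(F(5, -3))*H = (5*(1 + 5*(-3)))*1330 = (5*(1 - 15))*1330 = (5*(-14))*1330 = -70*1330 = -93100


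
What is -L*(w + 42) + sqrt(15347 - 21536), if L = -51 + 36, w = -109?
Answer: -1005 + I*sqrt(6189) ≈ -1005.0 + 78.67*I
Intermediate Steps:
L = -15
-L*(w + 42) + sqrt(15347 - 21536) = -(-15)*(-109 + 42) + sqrt(15347 - 21536) = -(-15)*(-67) + sqrt(-6189) = -1*1005 + I*sqrt(6189) = -1005 + I*sqrt(6189)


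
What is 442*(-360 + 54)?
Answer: -135252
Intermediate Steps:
442*(-360 + 54) = 442*(-306) = -135252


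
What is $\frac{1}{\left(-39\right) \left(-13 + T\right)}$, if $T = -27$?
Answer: $\frac{1}{1560} \approx 0.00064103$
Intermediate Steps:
$\frac{1}{\left(-39\right) \left(-13 + T\right)} = \frac{1}{\left(-39\right) \left(-13 - 27\right)} = \frac{1}{\left(-39\right) \left(-40\right)} = \frac{1}{1560}$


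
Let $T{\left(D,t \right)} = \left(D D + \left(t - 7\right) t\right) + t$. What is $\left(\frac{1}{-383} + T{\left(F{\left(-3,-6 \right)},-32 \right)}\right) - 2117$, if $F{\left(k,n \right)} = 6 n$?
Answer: $\frac{151284}{383} \approx 395.0$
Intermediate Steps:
$T{\left(D,t \right)} = t + D^{2} + t \left(-7 + t\right)$ ($T{\left(D,t \right)} = \left(D^{2} + \left(-7 + t\right) t\right) + t = \left(D^{2} + t \left(-7 + t\right)\right) + t = t + D^{2} + t \left(-7 + t\right)$)
$\left(\frac{1}{-383} + T{\left(F{\left(-3,-6 \right)},-32 \right)}\right) - 2117 = \left(\frac{1}{-383} + \left(\left(6 \left(-6\right)\right)^{2} + \left(-32\right)^{2} - -192\right)\right) - 2117 = \left(- \frac{1}{383} + \left(\left(-36\right)^{2} + 1024 + 192\right)\right) - 2117 = \left(- \frac{1}{383} + \left(1296 + 1024 + 192\right)\right) - 2117 = \left(- \frac{1}{383} + 2512\right) - 2117 = \frac{962095}{383} - 2117 = \frac{151284}{383}$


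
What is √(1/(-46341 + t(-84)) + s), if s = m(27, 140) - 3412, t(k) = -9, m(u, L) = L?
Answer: I*√31241383406/3090 ≈ 57.201*I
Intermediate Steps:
s = -3272 (s = 140 - 3412 = -3272)
√(1/(-46341 + t(-84)) + s) = √(1/(-46341 - 9) - 3272) = √(1/(-46350) - 3272) = √(-1/46350 - 3272) = √(-151657201/46350) = I*√31241383406/3090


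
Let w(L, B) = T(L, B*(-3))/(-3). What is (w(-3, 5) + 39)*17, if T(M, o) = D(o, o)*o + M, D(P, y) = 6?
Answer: 1190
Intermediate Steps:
T(M, o) = M + 6*o (T(M, o) = 6*o + M = M + 6*o)
w(L, B) = 6*B - L/3 (w(L, B) = (L + 6*(B*(-3)))/(-3) = (L + 6*(-3*B))*(-⅓) = (L - 18*B)*(-⅓) = 6*B - L/3)
(w(-3, 5) + 39)*17 = ((6*5 - ⅓*(-3)) + 39)*17 = ((30 + 1) + 39)*17 = (31 + 39)*17 = 70*17 = 1190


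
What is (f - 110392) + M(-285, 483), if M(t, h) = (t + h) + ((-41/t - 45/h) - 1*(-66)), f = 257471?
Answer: 6760835881/45885 ≈ 1.4734e+5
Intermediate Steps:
M(t, h) = 66 + h + t - 45/h - 41/t (M(t, h) = (h + t) + ((-45/h - 41/t) + 66) = (h + t) + (66 - 45/h - 41/t) = 66 + h + t - 45/h - 41/t)
(f - 110392) + M(-285, 483) = (257471 - 110392) + (66 + 483 - 285 - 45/483 - 41/(-285)) = 147079 + (66 + 483 - 285 - 45*1/483 - 41*(-1/285)) = 147079 + (66 + 483 - 285 - 15/161 + 41/285) = 147079 + 12115966/45885 = 6760835881/45885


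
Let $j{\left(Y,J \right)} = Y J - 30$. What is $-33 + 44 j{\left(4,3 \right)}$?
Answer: $-825$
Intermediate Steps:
$j{\left(Y,J \right)} = -30 + J Y$ ($j{\left(Y,J \right)} = J Y - 30 = -30 + J Y$)
$-33 + 44 j{\left(4,3 \right)} = -33 + 44 \left(-30 + 3 \cdot 4\right) = -33 + 44 \left(-30 + 12\right) = -33 + 44 \left(-18\right) = -33 - 792 = -825$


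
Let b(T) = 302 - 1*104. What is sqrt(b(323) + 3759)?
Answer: sqrt(3957) ≈ 62.905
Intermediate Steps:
b(T) = 198 (b(T) = 302 - 104 = 198)
sqrt(b(323) + 3759) = sqrt(198 + 3759) = sqrt(3957)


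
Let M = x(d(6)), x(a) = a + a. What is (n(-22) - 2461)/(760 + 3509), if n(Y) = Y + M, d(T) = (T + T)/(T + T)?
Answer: -827/1423 ≈ -0.58117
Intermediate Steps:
d(T) = 1 (d(T) = (2*T)/((2*T)) = (2*T)*(1/(2*T)) = 1)
x(a) = 2*a
M = 2 (M = 2*1 = 2)
n(Y) = 2 + Y (n(Y) = Y + 2 = 2 + Y)
(n(-22) - 2461)/(760 + 3509) = ((2 - 22) - 2461)/(760 + 3509) = (-20 - 2461)/4269 = -2481*1/4269 = -827/1423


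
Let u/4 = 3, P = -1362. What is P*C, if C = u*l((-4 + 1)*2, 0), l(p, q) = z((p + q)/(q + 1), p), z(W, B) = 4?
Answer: -65376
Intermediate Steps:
l(p, q) = 4
u = 12 (u = 4*3 = 12)
C = 48 (C = 12*4 = 48)
P*C = -1362*48 = -65376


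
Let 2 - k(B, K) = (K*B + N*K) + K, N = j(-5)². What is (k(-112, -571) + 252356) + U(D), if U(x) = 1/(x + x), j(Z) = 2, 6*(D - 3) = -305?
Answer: 54891904/287 ≈ 1.9126e+5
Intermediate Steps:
D = -287/6 (D = 3 + (⅙)*(-305) = 3 - 305/6 = -287/6 ≈ -47.833)
N = 4 (N = 2² = 4)
U(x) = 1/(2*x)
k(B, K) = 2 - 5*K - B*K (k(B, K) = 2 - ((K*B + 4*K) + K) = 2 - ((B*K + 4*K) + K) = 2 - ((4*K + B*K) + K) = 2 - (5*K + B*K) = 2 + (-5*K - B*K) = 2 - 5*K - B*K)
(k(-112, -571) + 252356) + U(D) = ((2 - 5*(-571) - 1*(-112)*(-571)) + 252356) + 1/(2*(-287/6)) = ((2 + 2855 - 63952) + 252356) + (½)*(-6/287) = (-61095 + 252356) - 3/287 = 191261 - 3/287 = 54891904/287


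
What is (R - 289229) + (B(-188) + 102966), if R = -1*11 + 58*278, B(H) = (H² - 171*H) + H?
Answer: -102846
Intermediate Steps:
B(H) = H² - 170*H
R = 16113 (R = -11 + 16124 = 16113)
(R - 289229) + (B(-188) + 102966) = (16113 - 289229) + (-188*(-170 - 188) + 102966) = -273116 + (-188*(-358) + 102966) = -273116 + (67304 + 102966) = -273116 + 170270 = -102846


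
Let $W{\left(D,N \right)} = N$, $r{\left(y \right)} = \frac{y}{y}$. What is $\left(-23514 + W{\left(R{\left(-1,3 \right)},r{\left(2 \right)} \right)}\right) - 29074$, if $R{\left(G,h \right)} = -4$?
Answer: $-52587$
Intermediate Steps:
$r{\left(y \right)} = 1$
$\left(-23514 + W{\left(R{\left(-1,3 \right)},r{\left(2 \right)} \right)}\right) - 29074 = \left(-23514 + 1\right) - 29074 = -23513 - 29074 = -52587$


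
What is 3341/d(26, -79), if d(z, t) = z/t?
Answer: -20303/2 ≈ -10152.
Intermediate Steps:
3341/d(26, -79) = 3341/((26/(-79))) = 3341/((26*(-1/79))) = 3341/(-26/79) = 3341*(-79/26) = -20303/2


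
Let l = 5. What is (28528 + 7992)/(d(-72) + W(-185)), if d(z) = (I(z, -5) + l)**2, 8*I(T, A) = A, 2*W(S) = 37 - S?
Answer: 2337280/8329 ≈ 280.62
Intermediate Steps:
W(S) = 37/2 - S/2 (W(S) = (37 - S)/2 = 37/2 - S/2)
I(T, A) = A/8
d(z) = 1225/64 (d(z) = ((1/8)*(-5) + 5)**2 = (-5/8 + 5)**2 = (35/8)**2 = 1225/64)
(28528 + 7992)/(d(-72) + W(-185)) = (28528 + 7992)/(1225/64 + (37/2 - 1/2*(-185))) = 36520/(1225/64 + (37/2 + 185/2)) = 36520/(1225/64 + 111) = 36520/(8329/64) = 36520*(64/8329) = 2337280/8329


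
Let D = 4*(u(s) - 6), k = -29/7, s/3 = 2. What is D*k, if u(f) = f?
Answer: 0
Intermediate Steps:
s = 6 (s = 3*2 = 6)
k = -29/7 (k = -29*1/7 = -29/7 ≈ -4.1429)
D = 0 (D = 4*(6 - 6) = 4*0 = 0)
D*k = 0*(-29/7) = 0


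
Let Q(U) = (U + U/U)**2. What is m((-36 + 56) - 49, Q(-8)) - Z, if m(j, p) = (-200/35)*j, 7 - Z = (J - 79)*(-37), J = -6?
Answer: 23126/7 ≈ 3303.7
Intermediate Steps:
Z = -3138 (Z = 7 - (-6 - 79)*(-37) = 7 - (-85)*(-37) = 7 - 1*3145 = 7 - 3145 = -3138)
Q(U) = (1 + U)**2 (Q(U) = (U + 1)**2 = (1 + U)**2)
m(j, p) = -40*j/7 (m(j, p) = (-200*1/35)*j = -40*j/7)
m((-36 + 56) - 49, Q(-8)) - Z = -40*((-36 + 56) - 49)/7 - 1*(-3138) = -40*(20 - 49)/7 + 3138 = -40/7*(-29) + 3138 = 1160/7 + 3138 = 23126/7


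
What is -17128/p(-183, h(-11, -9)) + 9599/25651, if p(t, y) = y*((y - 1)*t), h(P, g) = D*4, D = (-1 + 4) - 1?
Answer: 67215110/32858931 ≈ 2.0456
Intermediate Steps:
D = 2 (D = 3 - 1 = 2)
h(P, g) = 8 (h(P, g) = 2*4 = 8)
p(t, y) = t*y*(-1 + y) (p(t, y) = y*((-1 + y)*t) = y*(t*(-1 + y)) = t*y*(-1 + y))
-17128/p(-183, h(-11, -9)) + 9599/25651 = -17128*(-1/(1464*(-1 + 8))) + 9599/25651 = -17128/((-183*8*7)) + 9599*(1/25651) = -17128/(-10248) + 9599/25651 = -17128*(-1/10248) + 9599/25651 = 2141/1281 + 9599/25651 = 67215110/32858931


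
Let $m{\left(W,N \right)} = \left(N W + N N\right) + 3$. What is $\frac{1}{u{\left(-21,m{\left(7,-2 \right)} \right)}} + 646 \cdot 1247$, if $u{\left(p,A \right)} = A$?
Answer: $\frac{5638933}{7} \approx 8.0556 \cdot 10^{5}$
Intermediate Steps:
$m{\left(W,N \right)} = 3 + N^{2} + N W$ ($m{\left(W,N \right)} = \left(N W + N^{2}\right) + 3 = \left(N^{2} + N W\right) + 3 = 3 + N^{2} + N W$)
$\frac{1}{u{\left(-21,m{\left(7,-2 \right)} \right)}} + 646 \cdot 1247 = \frac{1}{3 + \left(-2\right)^{2} - 14} + 646 \cdot 1247 = \frac{1}{3 + 4 - 14} + 805562 = \frac{1}{-7} + 805562 = - \frac{1}{7} + 805562 = \frac{5638933}{7}$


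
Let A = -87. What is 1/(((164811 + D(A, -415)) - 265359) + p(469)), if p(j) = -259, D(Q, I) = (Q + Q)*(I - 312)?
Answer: 1/25691 ≈ 3.8924e-5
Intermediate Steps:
D(Q, I) = 2*Q*(-312 + I) (D(Q, I) = (2*Q)*(-312 + I) = 2*Q*(-312 + I))
1/(((164811 + D(A, -415)) - 265359) + p(469)) = 1/(((164811 + 2*(-87)*(-312 - 415)) - 265359) - 259) = 1/(((164811 + 2*(-87)*(-727)) - 265359) - 259) = 1/(((164811 + 126498) - 265359) - 259) = 1/((291309 - 265359) - 259) = 1/(25950 - 259) = 1/25691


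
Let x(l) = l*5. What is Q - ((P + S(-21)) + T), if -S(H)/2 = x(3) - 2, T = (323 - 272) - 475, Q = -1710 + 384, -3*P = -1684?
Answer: -4312/3 ≈ -1437.3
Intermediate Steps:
x(l) = 5*l
P = 1684/3 (P = -⅓*(-1684) = 1684/3 ≈ 561.33)
Q = -1326
T = -424 (T = 51 - 475 = -424)
S(H) = -26 (S(H) = -2*(5*3 - 2) = -2*(15 - 2) = -2*13 = -26)
Q - ((P + S(-21)) + T) = -1326 - ((1684/3 - 26) - 424) = -1326 - (1606/3 - 424) = -1326 - 1*334/3 = -1326 - 334/3 = -4312/3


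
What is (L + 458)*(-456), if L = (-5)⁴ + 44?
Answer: -513912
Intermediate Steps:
L = 669 (L = 625 + 44 = 669)
(L + 458)*(-456) = (669 + 458)*(-456) = 1127*(-456) = -513912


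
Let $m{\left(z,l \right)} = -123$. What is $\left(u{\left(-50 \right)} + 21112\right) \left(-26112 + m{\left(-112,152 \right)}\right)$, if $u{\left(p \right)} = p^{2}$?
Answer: $-619460820$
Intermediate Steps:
$\left(u{\left(-50 \right)} + 21112\right) \left(-26112 + m{\left(-112,152 \right)}\right) = \left(\left(-50\right)^{2} + 21112\right) \left(-26112 - 123\right) = \left(2500 + 21112\right) \left(-26235\right) = 23612 \left(-26235\right) = -619460820$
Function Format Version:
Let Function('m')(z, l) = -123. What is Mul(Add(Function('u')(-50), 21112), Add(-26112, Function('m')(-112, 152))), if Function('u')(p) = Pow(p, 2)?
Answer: -619460820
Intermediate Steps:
Mul(Add(Function('u')(-50), 21112), Add(-26112, Function('m')(-112, 152))) = Mul(Add(Pow(-50, 2), 21112), Add(-26112, -123)) = Mul(Add(2500, 21112), -26235) = Mul(23612, -26235) = -619460820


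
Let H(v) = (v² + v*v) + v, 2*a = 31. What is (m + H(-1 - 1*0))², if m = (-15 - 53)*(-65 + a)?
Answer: 11336689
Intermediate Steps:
a = 31/2 (a = (½)*31 = 31/2 ≈ 15.500)
H(v) = v + 2*v² (H(v) = (v² + v²) + v = 2*v² + v = v + 2*v²)
m = 3366 (m = (-15 - 53)*(-65 + 31/2) = -68*(-99/2) = 3366)
(m + H(-1 - 1*0))² = (3366 + (-1 - 1*0)*(1 + 2*(-1 - 1*0)))² = (3366 + (-1 + 0)*(1 + 2*(-1 + 0)))² = (3366 - (1 + 2*(-1)))² = (3366 - (1 - 2))² = (3366 - 1*(-1))² = (3366 + 1)² = 3367² = 11336689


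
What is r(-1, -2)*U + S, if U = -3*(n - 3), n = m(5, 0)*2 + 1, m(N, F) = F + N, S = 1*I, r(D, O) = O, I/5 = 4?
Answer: 68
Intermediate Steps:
I = 20 (I = 5*4 = 20)
S = 20 (S = 1*20 = 20)
n = 11 (n = (0 + 5)*2 + 1 = 5*2 + 1 = 10 + 1 = 11)
U = -24 (U = -3*(11 - 3) = -3*8 = -24)
r(-1, -2)*U + S = -2*(-24) + 20 = 48 + 20 = 68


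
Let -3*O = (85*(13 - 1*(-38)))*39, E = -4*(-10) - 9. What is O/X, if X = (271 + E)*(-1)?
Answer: 56355/302 ≈ 186.61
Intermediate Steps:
E = 31 (E = 40 - 9 = 31)
X = -302 (X = (271 + 31)*(-1) = 302*(-1) = -302)
O = -56355 (O = -85*(13 - 1*(-38))*39/3 = -85*(13 + 38)*39/3 = -85*51*39/3 = -1445*39 = -⅓*169065 = -56355)
O/X = -56355/(-302) = -56355*(-1/302) = 56355/302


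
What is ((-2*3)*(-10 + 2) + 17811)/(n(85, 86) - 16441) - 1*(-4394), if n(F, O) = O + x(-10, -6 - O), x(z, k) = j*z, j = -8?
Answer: 23831497/5425 ≈ 4392.9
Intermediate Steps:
x(z, k) = -8*z
n(F, O) = 80 + O (n(F, O) = O - 8*(-10) = O + 80 = 80 + O)
((-2*3)*(-10 + 2) + 17811)/(n(85, 86) - 16441) - 1*(-4394) = ((-2*3)*(-10 + 2) + 17811)/((80 + 86) - 16441) - 1*(-4394) = (-6*(-8) + 17811)/(166 - 16441) + 4394 = (48 + 17811)/(-16275) + 4394 = 17859*(-1/16275) + 4394 = -5953/5425 + 4394 = 23831497/5425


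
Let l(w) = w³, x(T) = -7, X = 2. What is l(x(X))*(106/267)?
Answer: -36358/267 ≈ -136.17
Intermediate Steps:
l(x(X))*(106/267) = (-7)³*(106/267) = -36358/267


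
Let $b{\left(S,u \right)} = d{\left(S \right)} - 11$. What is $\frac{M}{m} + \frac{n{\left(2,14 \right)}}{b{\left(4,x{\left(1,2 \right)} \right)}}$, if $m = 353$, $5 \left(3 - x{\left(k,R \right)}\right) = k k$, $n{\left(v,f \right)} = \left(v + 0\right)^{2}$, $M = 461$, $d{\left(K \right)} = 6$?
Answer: $\frac{893}{1765} \approx 0.50595$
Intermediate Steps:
$n{\left(v,f \right)} = v^{2}$
$x{\left(k,R \right)} = 3 - \frac{k^{2}}{5}$ ($x{\left(k,R \right)} = 3 - \frac{k k}{5} = 3 - \frac{k^{2}}{5}$)
$b{\left(S,u \right)} = -5$ ($b{\left(S,u \right)} = 6 - 11 = -5$)
$\frac{M}{m} + \frac{n{\left(2,14 \right)}}{b{\left(4,x{\left(1,2 \right)} \right)}} = \frac{461}{353} + \frac{2^{2}}{-5} = 461 \cdot \frac{1}{353} + 4 \left(- \frac{1}{5}\right) = \frac{461}{353} - \frac{4}{5} = \frac{893}{1765}$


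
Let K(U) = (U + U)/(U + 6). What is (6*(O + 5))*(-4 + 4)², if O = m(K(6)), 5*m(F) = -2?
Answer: 0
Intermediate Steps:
K(U) = 2*U/(6 + U) (K(U) = (2*U)/(6 + U) = 2*U/(6 + U))
m(F) = -⅖ (m(F) = (⅕)*(-2) = -⅖)
O = -⅖ ≈ -0.40000
(6*(O + 5))*(-4 + 4)² = (6*(-⅖ + 5))*(-4 + 4)² = (6*(23/5))*0² = (138/5)*0 = 0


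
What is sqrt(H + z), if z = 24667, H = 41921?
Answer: 2*sqrt(16647) ≈ 258.05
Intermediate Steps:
sqrt(H + z) = sqrt(41921 + 24667) = sqrt(66588) = 2*sqrt(16647)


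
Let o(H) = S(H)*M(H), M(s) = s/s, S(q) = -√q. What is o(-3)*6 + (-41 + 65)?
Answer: 24 - 6*I*√3 ≈ 24.0 - 10.392*I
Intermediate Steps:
M(s) = 1
o(H) = -√H (o(H) = -√H*1 = -√H)
o(-3)*6 + (-41 + 65) = -√(-3)*6 + (-41 + 65) = -I*√3*6 + 24 = -6*I*√3 + 24 = 24 - 6*I*√3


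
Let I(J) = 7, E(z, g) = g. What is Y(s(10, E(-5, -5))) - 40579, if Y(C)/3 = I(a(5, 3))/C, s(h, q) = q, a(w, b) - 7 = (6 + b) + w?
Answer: -202916/5 ≈ -40583.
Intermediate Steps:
a(w, b) = 13 + b + w (a(w, b) = 7 + ((6 + b) + w) = 7 + (6 + b + w) = 13 + b + w)
Y(C) = 21/C (Y(C) = 3*(7/C) = 21/C)
Y(s(10, E(-5, -5))) - 40579 = 21/(-5) - 40579 = 21*(-1/5) - 40579 = -21/5 - 40579 = -202916/5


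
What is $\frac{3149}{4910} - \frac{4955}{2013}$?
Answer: $- \frac{17990113}{9883830} \approx -1.8202$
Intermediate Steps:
$\frac{3149}{4910} - \frac{4955}{2013} = - \frac{17990113}{9883830}$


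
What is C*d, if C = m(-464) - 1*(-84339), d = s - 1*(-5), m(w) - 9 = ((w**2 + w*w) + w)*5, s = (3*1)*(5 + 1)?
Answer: 51404724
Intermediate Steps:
s = 18 (s = 3*6 = 18)
m(w) = 9 + 5*w + 10*w**2 (m(w) = 9 + ((w**2 + w*w) + w)*5 = 9 + ((w**2 + w**2) + w)*5 = 9 + (2*w**2 + w)*5 = 9 + (w + 2*w**2)*5 = 9 + (5*w + 10*w**2) = 9 + 5*w + 10*w**2)
d = 23 (d = 18 - 1*(-5) = 18 + 5 = 23)
C = 2234988 (C = (9 + 5*(-464) + 10*(-464)**2) - 1*(-84339) = (9 - 2320 + 10*215296) + 84339 = (9 - 2320 + 2152960) + 84339 = 2150649 + 84339 = 2234988)
C*d = 2234988*23 = 51404724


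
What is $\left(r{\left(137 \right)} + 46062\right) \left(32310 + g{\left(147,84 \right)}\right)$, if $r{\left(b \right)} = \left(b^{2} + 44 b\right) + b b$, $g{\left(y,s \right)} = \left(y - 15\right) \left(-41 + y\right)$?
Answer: $4149955656$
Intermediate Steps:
$g{\left(y,s \right)} = \left(-41 + y\right) \left(-15 + y\right)$ ($g{\left(y,s \right)} = \left(-15 + y\right) \left(-41 + y\right) = \left(-41 + y\right) \left(-15 + y\right)$)
$r{\left(b \right)} = 2 b^{2} + 44 b$ ($r{\left(b \right)} = \left(b^{2} + 44 b\right) + b^{2} = 2 b^{2} + 44 b$)
$\left(r{\left(137 \right)} + 46062\right) \left(32310 + g{\left(147,84 \right)}\right) = \left(2 \cdot 137 \left(22 + 137\right) + 46062\right) \left(32310 + \left(615 + 147^{2} - 8232\right)\right) = \left(2 \cdot 137 \cdot 159 + 46062\right) \left(32310 + \left(615 + 21609 - 8232\right)\right) = \left(43566 + 46062\right) \left(32310 + 13992\right) = 89628 \cdot 46302 = 4149955656$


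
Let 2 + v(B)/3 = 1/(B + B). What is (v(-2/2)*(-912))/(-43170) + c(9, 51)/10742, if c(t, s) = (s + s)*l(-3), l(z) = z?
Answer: -1444755/7728869 ≈ -0.18693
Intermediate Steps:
v(B) = -6 + 3/(2*B) (v(B) = -6 + 3/(B + B) = -6 + 3/((2*B)) = -6 + 3*(1/(2*B)) = -6 + 3/(2*B))
c(t, s) = -6*s (c(t, s) = (s + s)*(-3) = (2*s)*(-3) = -6*s)
(v(-2/2)*(-912))/(-43170) + c(9, 51)/10742 = ((-6 + 3/(2*((-2/2))))*(-912))/(-43170) - 6*51/10742 = ((-6 + 3/(2*((-2*½))))*(-912))*(-1/43170) - 306*1/10742 = ((-6 + (3/2)/(-1))*(-912))*(-1/43170) - 153/5371 = ((-6 + (3/2)*(-1))*(-912))*(-1/43170) - 153/5371 = ((-6 - 3/2)*(-912))*(-1/43170) - 153/5371 = -15/2*(-912)*(-1/43170) - 153/5371 = 6840*(-1/43170) - 153/5371 = -228/1439 - 153/5371 = -1444755/7728869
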